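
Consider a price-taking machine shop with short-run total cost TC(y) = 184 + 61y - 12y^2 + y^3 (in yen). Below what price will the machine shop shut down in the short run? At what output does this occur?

¥25 per unit, at y = 6

The firm shuts down when price falls below the minimum of average variable cost. AVC = VC/y = 61 - 12y + y^2.
At the minimum of AVC, MC = AVC. MC = 61 - 24y + 3y^2; setting MC = AVC gives 2y^2 - 12y = 0, so y = 6. min AVC = 25.
The firm shuts down for any P below ¥25.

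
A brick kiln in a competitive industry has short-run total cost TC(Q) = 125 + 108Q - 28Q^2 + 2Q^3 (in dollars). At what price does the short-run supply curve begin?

$10 per unit

Short-run supply begins at min AVC. From VC = 108Q - 28Q^2 + 2Q^3, AVC = 108 - 28Q + 2Q^2.
At the minimum of AVC, MC = AVC. MC = 108 - 56Q + 6Q^2; setting MC = AVC gives 4Q^2 - 28Q = 0, so Q = 7. min AVC = 10.
The firm shuts down for any P below $10.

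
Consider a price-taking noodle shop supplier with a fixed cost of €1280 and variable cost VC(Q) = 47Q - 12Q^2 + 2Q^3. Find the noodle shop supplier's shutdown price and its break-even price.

Shutdown price = €29; break-even price = €239

Shutdown price = min AVC. AVC = 47 - 12Q + 2Q^2, with vertex at Q = 3 and minimum €29.
ATC = 1280/Q + 47 - 12Q + 2Q^2. Setting dATC/dQ = −1280/Q^2 − 12 + 4Q = 0 gives Q = 8 (since 4·8^3 − 12·8^2 = 1280).
min ATC = 1280/8 + 47 − 12·8 + 2·8^2 = €239. That is the break-even price.
Between these two prices the firm operates at a loss; above €239 it earns a profit.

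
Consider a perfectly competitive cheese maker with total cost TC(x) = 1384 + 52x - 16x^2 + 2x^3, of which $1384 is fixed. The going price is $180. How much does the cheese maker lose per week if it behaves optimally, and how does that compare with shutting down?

AVC = 52 - 16x + 2x^2 has its minimum $20 at x = 4; price $180 clears that bar, so the firm operates.
With MC = 52 - 32x + 6x^2, P = MC on the upward-sloping part at x* = 8.
TR = 180·8 = 1440. TC = 1384 + 416 = 1800. Profit = 1440 − 1800 = -$360.
Shutting down would mean losing the fixed cost of $1384, so operating at a loss of $360 is better by $1024.

Profit = -$360 at x = 8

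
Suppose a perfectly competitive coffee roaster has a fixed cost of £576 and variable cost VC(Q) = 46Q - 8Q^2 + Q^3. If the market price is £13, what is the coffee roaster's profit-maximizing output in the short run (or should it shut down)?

From TC, MC = TC'(Q) = 46 - 16Q + 3Q^2 and AVC = VC/Q = 46 - 8Q + Q^2.
AVC is minimized where dAVC/dQ = -8 + 2Q = 0, at Q = 4; min AVC = 46 - 8·4 + 4^2 = £30.
Since P = £13 < min AVC = £30, price fails to cover variable cost at any output.
The firm minimizes its loss by shutting down and losing only its fixed cost of £576.

Shut down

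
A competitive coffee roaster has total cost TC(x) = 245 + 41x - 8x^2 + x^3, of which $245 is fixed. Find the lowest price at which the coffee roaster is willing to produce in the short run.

$25 per unit

Short-run supply begins at min AVC. From VC = 41x - 8x^2 + x^3, AVC = 41 - 8x + x^2.
At the minimum of AVC, MC = AVC. MC = 41 - 16x + 3x^2; setting MC = AVC gives 2x^2 - 8x = 0, so x = 4. min AVC = 25.
The firm shuts down for any P below $25.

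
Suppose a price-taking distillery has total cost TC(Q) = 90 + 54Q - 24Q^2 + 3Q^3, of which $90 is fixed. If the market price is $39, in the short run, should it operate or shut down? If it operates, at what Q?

Produce at Q = 5

Strip out fixed cost: VC = 54Q - 24Q^2 + 3Q^3. Then AVC = 54 - 24Q + 3Q^2 and MC = 54 - 48Q + 9Q^2.
The AVC parabola has its vertex at Q = 24/6 = 4, where AVC = 54 - 24·4 + 3·4^2 = $6.
Because $39 ≥ $6, revenue can cover variable cost; the firm operates.
P = MC gives 15 - 48Q + 9Q^2 = 0, with roots 1/3 and 5. Take the larger (rising MC): Q* = 5.
Check: AVC at Q = 5 is $9 ≤ P, so revenue covers variable cost.
Profit = P·Q − TC = 39·5 − 135 = $60.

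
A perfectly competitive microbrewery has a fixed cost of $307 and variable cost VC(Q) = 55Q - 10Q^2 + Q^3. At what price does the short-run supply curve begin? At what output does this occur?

$30 per unit, at Q = 5

Short-run supply begins at min AVC. From VC = 55Q - 10Q^2 + Q^3, AVC = 55 - 10Q + Q^2.
dAVC/dQ = -10 + 2Q = 0 gives Q = 5. min AVC = 55 - 10·5 + 5^2 = 30.
For P < $30 the firm produces nothing.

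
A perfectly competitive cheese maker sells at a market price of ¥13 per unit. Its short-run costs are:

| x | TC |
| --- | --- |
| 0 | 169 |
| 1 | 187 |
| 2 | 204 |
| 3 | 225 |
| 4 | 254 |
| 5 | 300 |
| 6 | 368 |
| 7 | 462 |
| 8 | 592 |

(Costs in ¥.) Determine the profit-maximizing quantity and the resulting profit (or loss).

x = 0 (shut down); profit = -¥169

Tabulate TR − TC: x=0: -169; x=1: -174; x=2: -178; x=3: -186; x=4: -202; x=5: -235; x=6: -290; x=7: -371; x=8: -488.
Profit is highest at x = 0. Equivalently, the lowest AVC in the table is 35/2 ≈ ¥17.50 at x = 2, and P = ¥13 falls below it — price never covers variable cost, so the firm shuts down and loses only its fixed cost.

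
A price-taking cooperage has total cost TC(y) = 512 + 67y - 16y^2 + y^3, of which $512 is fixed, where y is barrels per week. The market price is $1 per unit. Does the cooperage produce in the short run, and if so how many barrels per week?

Shut down

From TC, MC = TC'(y) = 67 - 32y + 3y^2 and AVC = VC/y = 67 - 16y + y^2.
The AVC parabola has its vertex at y = 16/2 = 8, where AVC = 67 - 16·8 + 8^2 = $3.
With P < min AVC ($1 < $3), every unit sold adds to the loss.
Best response: produce nothing and absorb the $512 fixed cost.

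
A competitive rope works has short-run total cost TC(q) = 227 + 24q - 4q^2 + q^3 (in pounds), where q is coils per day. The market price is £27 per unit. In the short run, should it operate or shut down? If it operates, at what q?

From TC, MC = TC'(q) = 24 - 8q + 3q^2 and AVC = VC/q = 24 - 4q + q^2.
The AVC parabola has its vertex at q = 4/2 = 2, where AVC = 24 - 4·2 + 2^2 = £20.
P = £27 exceeds min AVC = £20, so the firm stays open.
Solving P = MC: -3 - 8q + 3q^2 = 0 ⇒ q = -1/3 or 3. On the upward-sloping branch, q* = 3.
Check: AVC at q = 3 is £21 ≤ P, so revenue covers variable cost.
Profit = P·q − TC = 27·3 − 290 = -£209, a loss, but smaller than the £227 fixed cost the firm would lose by shutting down.

Produce at q = 3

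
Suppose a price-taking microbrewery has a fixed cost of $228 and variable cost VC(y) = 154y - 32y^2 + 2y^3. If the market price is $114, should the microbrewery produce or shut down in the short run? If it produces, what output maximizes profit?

Produce at y = 10

Variable cost is VC = 154y - 32y^2 + 2y^3, so AVC = VC/y = 154 - 32y + 2y^2 and MC = dTC/dy = 154 - 64y + 6y^2.
AVC is minimized where dAVC/dy = -32 + 4y = 0, at y = 8; min AVC = 154 - 32·8 + 2·8^2 = $26.
Since P = $114 ≥ min AVC = $26, price covers variable cost and the firm should produce.
P = MC gives 40 - 64y + 6y^2 = 0, with roots 2/3 and 10. Take the larger (rising MC): y* = 10.
Check: AVC at y = 10 is $34 ≤ P, so revenue covers variable cost.
Profit = P·y − TC = 114·10 − 568 = $572.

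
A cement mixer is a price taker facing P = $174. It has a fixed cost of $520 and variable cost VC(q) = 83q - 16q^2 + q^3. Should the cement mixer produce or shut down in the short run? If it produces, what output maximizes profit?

Variable cost is VC = 83q - 16q^2 + q^3, so AVC = VC/q = 83 - 16q + q^2 and MC = dTC/dq = 83 - 32q + 3q^2.
AVC is minimized where dAVC/dq = -16 + 2q = 0, at q = 8; min AVC = 83 - 16·8 + 8^2 = $19.
Since P = $174 ≥ min AVC = $19, price covers variable cost and the firm should produce.
P = MC gives -91 - 32q + 3q^2 = 0, with roots -7/3 and 13. Take the larger (rising MC): q* = 13.
Check: AVC at q = 13 is $44 ≤ P, so revenue covers variable cost.
Profit = P·q − TC = 174·13 − 1092 = $1170.

Produce at q = 13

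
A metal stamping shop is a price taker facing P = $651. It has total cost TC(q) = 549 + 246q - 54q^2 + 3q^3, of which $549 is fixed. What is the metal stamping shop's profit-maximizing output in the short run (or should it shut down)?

Produce at q = 15

Variable cost is VC = 246q - 54q^2 + 3q^3, so AVC = VC/q = 246 - 54q + 3q^2 and MC = dTC/dq = 246 - 108q + 9q^2.
AVC hits its minimum where MC = AVC, at q = 9, giving min AVC = 246 - 54·9 + 3·9^2 = $3.
P = $651 exceeds min AVC = $3, so the firm stays open.
P = MC gives -405 - 108q + 9q^2 = 0, with roots -3 and 15. Take the larger (rising MC): q* = 15.
Check: AVC at q = 15 is $111 ≤ P, so revenue covers variable cost.
Profit = P·q − TC = 651·15 − 2214 = $7551.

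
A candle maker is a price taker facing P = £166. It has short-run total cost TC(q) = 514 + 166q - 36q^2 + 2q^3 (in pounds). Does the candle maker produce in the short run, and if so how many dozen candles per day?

Produce at q = 12

Strip out fixed cost: VC = 166q - 36q^2 + 2q^3. Then AVC = 166 - 36q + 2q^2 and MC = 166 - 72q + 6q^2.
AVC is minimized where dAVC/dq = -36 + 4q = 0, at q = 9; min AVC = 166 - 36·9 + 2·9^2 = £4.
Since P = £166 ≥ min AVC = £4, price covers variable cost and the firm should produce.
Set P = MC: 166 = 166 - 72q + 6q^2 → -72q + 6q^2 = 0. The roots are q = 0 and q = 12; the profit-maximizing output is on the rising part of MC, so q* = 12.
Check: AVC at q = 12 is £22 ≤ P, so revenue covers variable cost.
Profit = P·q − TC = 166·12 − 778 = £1214.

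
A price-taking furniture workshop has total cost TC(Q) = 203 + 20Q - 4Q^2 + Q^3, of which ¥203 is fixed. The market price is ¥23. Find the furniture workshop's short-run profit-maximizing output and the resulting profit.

Profit = -¥185 at Q = 3

AVC = 20 - 4Q + Q^2; min AVC = ¥16 at Q = 2. Since P = ¥23 ≥ min AVC, the firm produces.
MC = 20 - 8Q + 3Q^2. Setting P = MC and taking the root on the rising branch gives Q* = 3.
TR = 23·3 = 69. TC = 203 + 51 = 254. Profit = 69 − 254 = -¥185.
By producing, the firm covers all variable cost plus ¥18 of fixed cost; shutting down would lose the full ¥203.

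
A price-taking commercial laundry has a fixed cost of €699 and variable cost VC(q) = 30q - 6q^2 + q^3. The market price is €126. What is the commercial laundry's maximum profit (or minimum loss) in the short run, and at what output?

AVC = 30 - 6q + q^2 has its minimum €21 at q = 3; price €126 clears that bar, so the firm operates.
With MC = 30 - 12q + 3q^2, P = MC on the upward-sloping part at q* = 8.
TR = 126·8 = 1008. TC = 699 + 368 = 1067. Profit = 1008 − 1067 = -€59.
Shutting down would mean losing the fixed cost of €699, so operating at a loss of €59 is better by €640.

Profit = -€59 at q = 8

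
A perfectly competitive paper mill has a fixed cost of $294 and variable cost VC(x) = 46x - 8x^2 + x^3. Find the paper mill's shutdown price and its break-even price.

AVC = 46 - 8x + x^2; minimized at x = 4, giving min AVC = $30. That is the shutdown price.
ATC = 294/x + 46 - 8x + x^2. Setting dATC/dx = −294/x^2 − 8 + 2x = 0 gives x = 7 (since 2·7^3 − 8·7^2 = 294).
min ATC = 294/7 + 46 − 8·7 + 7^2 = $81. That is the break-even price.
Between these two prices the firm operates at a loss; above $81 it earns a profit.

Shutdown price = $30; break-even price = $81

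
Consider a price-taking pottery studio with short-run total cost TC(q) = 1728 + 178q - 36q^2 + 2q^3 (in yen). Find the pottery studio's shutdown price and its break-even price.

Shutdown price = min AVC. AVC = 178 - 36q + 2q^2, with vertex at q = 9 and minimum ¥16.
ATC = 1728/q + 178 - 36q + 2q^2. Setting dATC/dq = −1728/q^2 − 36 + 4q = 0 gives q = 12 (since 4·12^3 − 36·12^2 = 1728).
min ATC = 1728/12 + 178 − 36·12 + 2·12^2 = ¥178. That is the break-even price.
Between these two prices the firm operates at a loss; above ¥178 it earns a profit.

Shutdown price = ¥16; break-even price = ¥178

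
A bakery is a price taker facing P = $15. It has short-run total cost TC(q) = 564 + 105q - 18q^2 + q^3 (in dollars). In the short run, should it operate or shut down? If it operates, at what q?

Shut down

Variable cost is VC = 105q - 18q^2 + q^3, so AVC = VC/q = 105 - 18q + q^2 and MC = dTC/dq = 105 - 36q + 3q^2.
AVC is minimized where dAVC/dq = -18 + 2q = 0, at q = 9; min AVC = 105 - 18·9 + 9^2 = $24.
With P < min AVC ($15 < $24), every unit sold adds to the loss.
Best response: produce nothing and absorb the $564 fixed cost.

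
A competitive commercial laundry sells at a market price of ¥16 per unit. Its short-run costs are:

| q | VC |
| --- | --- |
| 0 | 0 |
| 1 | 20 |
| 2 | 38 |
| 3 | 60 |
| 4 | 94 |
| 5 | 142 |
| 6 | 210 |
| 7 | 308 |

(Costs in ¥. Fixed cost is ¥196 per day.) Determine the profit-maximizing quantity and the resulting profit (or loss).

q = 0 (shut down); profit = -¥196

Profit at each row (π = 16q − TC): q=0: -196; q=1: -200; q=2: -202; q=3: -208; q=4: -226; q=5: -258; q=6: -310; q=7: -392.
Profit is highest at q = 0. Equivalently, the lowest AVC in the table is 38/2 ≈ ¥19 at q = 2, and P = ¥16 falls below it — price never covers variable cost, so the firm shuts down and loses only its fixed cost.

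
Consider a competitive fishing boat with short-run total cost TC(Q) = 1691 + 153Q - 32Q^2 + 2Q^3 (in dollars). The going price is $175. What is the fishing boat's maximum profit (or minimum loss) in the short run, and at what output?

Profit = -$239 at Q = 11

AVC = 153 - 32Q + 2Q^2 has its minimum $25 at Q = 8; price $175 clears that bar, so the firm operates.
MC = 153 - 64Q + 6Q^2. Setting P = MC and taking the root on the rising branch gives Q* = 11.
TR = 175·11 = 1925. TC = 1691 + 473 = 2164. Profit = 1925 − 2164 = -$239.
That loss of $239 beats the $1691 the firm would lose by shutting down; producing recovers $1452 of fixed cost.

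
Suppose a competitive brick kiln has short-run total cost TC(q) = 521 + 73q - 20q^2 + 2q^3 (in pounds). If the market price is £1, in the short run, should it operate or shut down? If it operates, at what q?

Strip out fixed cost: VC = 73q - 20q^2 + 2q^3. Then AVC = 73 - 20q + 2q^2 and MC = 73 - 40q + 6q^2.
The AVC parabola has its vertex at q = 20/4 = 5, where AVC = 73 - 20·5 + 2·5^2 = £23.
With P < min AVC (£1 < £23), every unit sold adds to the loss.
Best response: produce nothing and absorb the £521 fixed cost.

Shut down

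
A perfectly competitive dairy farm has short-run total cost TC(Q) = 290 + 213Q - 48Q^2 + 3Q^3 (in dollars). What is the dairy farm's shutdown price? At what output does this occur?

$21 per unit, at Q = 8

The firm shuts down when price falls below the minimum of average variable cost. AVC = VC/Q = 213 - 48Q + 3Q^2.
At the minimum of AVC, MC = AVC. MC = 213 - 96Q + 9Q^2; setting MC = AVC gives 6Q^2 - 48Q = 0, so Q = 8. min AVC = 21.
So the shutdown price is $21.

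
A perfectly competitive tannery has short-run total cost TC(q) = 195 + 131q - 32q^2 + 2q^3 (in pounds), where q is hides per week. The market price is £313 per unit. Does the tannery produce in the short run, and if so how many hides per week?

From TC, MC = TC'(q) = 131 - 64q + 6q^2 and AVC = VC/q = 131 - 32q + 2q^2.
AVC hits its minimum where MC = AVC, at q = 8, giving min AVC = 131 - 32·8 + 2·8^2 = £3.
Since P = £313 ≥ min AVC = £3, price covers variable cost and the firm should produce.
Solving P = MC: -182 - 64q + 6q^2 = 0 ⇒ q = -7/3 or 13. On the upward-sloping branch, q* = 13.
Check: AVC at q = 13 is £53 ≤ P, so revenue covers variable cost.
Profit = P·q − TC = 313·13 − 884 = £3185.

Produce at q = 13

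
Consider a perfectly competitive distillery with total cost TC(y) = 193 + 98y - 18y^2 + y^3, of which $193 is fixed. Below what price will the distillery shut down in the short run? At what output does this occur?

$17 per unit, at y = 9

Short-run supply begins at min AVC. From VC = 98y - 18y^2 + y^3, AVC = 98 - 18y + y^2.
dAVC/dy = -18 + 2y = 0 gives y = 9. min AVC = 98 - 18·9 + 9^2 = 17.
The firm shuts down for any P below $17.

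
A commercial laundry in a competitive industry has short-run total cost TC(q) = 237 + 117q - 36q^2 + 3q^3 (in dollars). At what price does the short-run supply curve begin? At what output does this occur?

The shutdown price is the minimum of AVC. VC = 117q - 36q^2 + 3q^3, so AVC = 117 - 36q + 3q^2.
At the minimum of AVC, MC = AVC. MC = 117 - 72q + 9q^2; setting MC = AVC gives 6q^2 - 36q = 0, so q = 6. min AVC = 9.
For P < $9 the firm produces nothing.

$9 per unit, at q = 6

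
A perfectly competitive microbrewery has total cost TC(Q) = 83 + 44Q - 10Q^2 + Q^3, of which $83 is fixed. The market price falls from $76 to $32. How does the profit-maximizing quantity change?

AVC = 44 - 10Q + Q^2, minimized at Q = 5 where min AVC = $19. MC = 44 - 20Q + 3Q^2.
At P = $76 ≥ min AVC, set P = MC on the rising branch: Q = 8.
At P = $32 ≥ min AVC, set P = MC: Q = 6. The firm stays open but cuts output.

Output falls from 8 to 6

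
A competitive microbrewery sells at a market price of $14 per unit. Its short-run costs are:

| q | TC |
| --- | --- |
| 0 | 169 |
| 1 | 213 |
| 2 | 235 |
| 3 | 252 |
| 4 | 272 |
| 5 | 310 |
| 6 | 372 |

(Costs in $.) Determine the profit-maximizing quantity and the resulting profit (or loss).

Compute π = P·q − TC at each output: q=0: -169; q=1: -199; q=2: -207; q=3: -210; q=4: -216; q=5: -240; q=6: -288.
Profit is highest at q = 0. Equivalently, the lowest AVC in the table is 103/4 ≈ $25.75 at q = 4, and P = $14 falls below it — price never covers variable cost, so the firm shuts down and loses only its fixed cost.

q = 0 (shut down); profit = -$169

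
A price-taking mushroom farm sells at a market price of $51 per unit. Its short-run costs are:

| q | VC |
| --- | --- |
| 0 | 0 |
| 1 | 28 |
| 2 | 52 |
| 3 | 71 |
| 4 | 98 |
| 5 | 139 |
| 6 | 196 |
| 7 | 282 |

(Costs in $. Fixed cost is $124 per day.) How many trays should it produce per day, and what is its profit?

q = 5; profit = -$8

Tabulate TR − TC: q=0: -124; q=1: -101; q=2: -74; q=3: -42; q=4: -18; q=5: -8; q=6: -14; q=7: -49.
Profit is maximized at q = 5. AVC there is 139/5 = $27.80 ≤ P, so producing beats shutting down (which would give -$124).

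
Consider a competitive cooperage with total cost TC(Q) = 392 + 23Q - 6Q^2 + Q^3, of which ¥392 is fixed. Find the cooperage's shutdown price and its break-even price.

Shutdown price = ¥14; break-even price = ¥86

AVC = 23 - 6Q + Q^2; minimized at Q = 3, giving min AVC = ¥14. That is the shutdown price.
ATC = 392/Q + 23 - 6Q + Q^2. Setting dATC/dQ = −392/Q^2 − 6 + 2Q = 0 gives Q = 7 (since 2·7^3 − 6·7^2 = 392).
min ATC = 392/7 + 23 − 6·7 + 7^2 = ¥86. That is the break-even price.
For ¥14 ≤ P < ¥86 the firm produces at a loss; below ¥14 it shuts down.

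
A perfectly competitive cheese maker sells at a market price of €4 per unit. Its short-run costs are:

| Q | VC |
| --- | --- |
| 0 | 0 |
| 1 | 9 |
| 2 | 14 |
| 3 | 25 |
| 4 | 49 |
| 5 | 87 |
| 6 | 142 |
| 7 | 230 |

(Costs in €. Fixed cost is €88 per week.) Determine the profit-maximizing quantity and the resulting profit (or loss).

Q = 0 (shut down); profit = -€88

Profit at each row (π = 4Q − TC): Q=0: -88; Q=1: -93; Q=2: -94; Q=3: -101; Q=4: -121; Q=5: -155; Q=6: -206; Q=7: -290.
Profit is highest at Q = 0. Equivalently, the lowest AVC in the table is 14/2 ≈ €7 at Q = 2, and P = €4 falls below it — price never covers variable cost, so the firm shuts down and loses only its fixed cost.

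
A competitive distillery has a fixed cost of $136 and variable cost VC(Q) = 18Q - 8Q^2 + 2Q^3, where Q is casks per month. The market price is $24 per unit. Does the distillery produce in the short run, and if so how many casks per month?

Produce at Q = 3

Strip out fixed cost: VC = 18Q - 8Q^2 + 2Q^3. Then AVC = 18 - 8Q + 2Q^2 and MC = 18 - 16Q + 6Q^2.
The AVC parabola has its vertex at Q = 8/4 = 2, where AVC = 18 - 8·2 + 2·2^2 = $10.
Since P = $24 ≥ min AVC = $10, price covers variable cost and the firm should produce.
Set P = MC: 24 = 18 - 16Q + 6Q^2 → -6 - 16Q + 6Q^2 = 0. The roots are Q = -1/3 and Q = 3; the profit-maximizing output is on the rising part of MC, so Q* = 3.
Check: AVC at Q = 3 is $12 ≤ P, so revenue covers variable cost.
Profit = P·Q − TC = 24·3 − 172 = -$100, a loss, but smaller than the $136 fixed cost the firm would lose by shutting down.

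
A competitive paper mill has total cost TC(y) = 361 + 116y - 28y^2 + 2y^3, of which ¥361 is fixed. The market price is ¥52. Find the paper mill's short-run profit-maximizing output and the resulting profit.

Profit = -¥105 at y = 8

AVC = 116 - 28y + 2y^2; min AVC = ¥18 at y = 7. Since P = ¥52 ≥ min AVC, the firm produces.
MC = 116 - 56y + 6y^2. Setting P = MC and taking the root on the rising branch gives y* = 8.
TR = 52·8 = 416. TC = 361 + 160 = 521. Profit = 416 − 521 = -¥105.
That loss of ¥105 beats the ¥361 the firm would lose by shutting down; producing recovers ¥256 of fixed cost.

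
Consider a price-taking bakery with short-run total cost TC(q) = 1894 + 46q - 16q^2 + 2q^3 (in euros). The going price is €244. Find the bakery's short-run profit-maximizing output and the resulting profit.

AVC = 46 - 16q + 2q^2; min AVC = €14 at q = 4. Since P = €244 ≥ min AVC, the firm produces.
With MC = 46 - 32q + 6q^2, P = MC on the upward-sloping part at q* = 9.
TR = 244·9 = 2196. TC = 1894 + 576 = 2470. Profit = 2196 − 2470 = -€274.
That loss of €274 beats the €1894 the firm would lose by shutting down; producing recovers €1620 of fixed cost.

Profit = -€274 at q = 9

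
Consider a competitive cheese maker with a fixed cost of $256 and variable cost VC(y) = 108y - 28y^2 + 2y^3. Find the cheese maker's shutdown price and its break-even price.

Shutdown price = $10; break-even price = $44

Shutdown price = min AVC. AVC = 108 - 28y + 2y^2, with vertex at y = 7 and minimum $10.
ATC = 256/y + 108 - 28y + 2y^2. Setting dATC/dy = −256/y^2 − 28 + 4y = 0 gives y = 8 (since 4·8^3 − 28·8^2 = 256).
min ATC = 256/8 + 108 − 28·8 + 2·8^2 = $44. That is the break-even price.
Between these two prices the firm operates at a loss; above $44 it earns a profit.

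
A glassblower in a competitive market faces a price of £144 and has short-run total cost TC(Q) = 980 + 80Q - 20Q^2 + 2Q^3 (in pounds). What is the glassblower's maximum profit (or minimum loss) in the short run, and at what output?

Profit = -£212 at Q = 8

AVC = 80 - 20Q + 2Q^2 has its minimum £30 at Q = 5; price £144 clears that bar, so the firm operates.
With MC = 80 - 40Q + 6Q^2, P = MC on the upward-sloping part at Q* = 8.
TR = 144·8 = 1152. TC = 980 + 384 = 1364. Profit = 1152 − 1364 = -£212.
Shutting down would mean losing the fixed cost of £980, so operating at a loss of £212 is better by £768.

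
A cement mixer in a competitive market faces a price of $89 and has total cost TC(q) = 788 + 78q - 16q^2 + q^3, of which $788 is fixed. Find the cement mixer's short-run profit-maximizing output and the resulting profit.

AVC = 78 - 16q + q^2 has its minimum $14 at q = 8; price $89 clears that bar, so the firm operates.
With MC = 78 - 32q + 3q^2, P = MC on the upward-sloping part at q* = 11.
TR = 89·11 = 979. TC = 788 + 253 = 1041. Profit = 979 − 1041 = -$62.
That loss of $62 beats the $788 the firm would lose by shutting down; producing recovers $726 of fixed cost.

Profit = -$62 at q = 11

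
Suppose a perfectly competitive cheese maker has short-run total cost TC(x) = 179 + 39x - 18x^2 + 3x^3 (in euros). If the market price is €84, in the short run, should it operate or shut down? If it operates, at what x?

From TC, MC = TC'(x) = 39 - 36x + 9x^2 and AVC = VC/x = 39 - 18x + 3x^2.
The AVC parabola has its vertex at x = 18/6 = 3, where AVC = 39 - 18·3 + 3·3^2 = €12.
P = €84 exceeds min AVC = €12, so the firm stays open.
Set P = MC: 84 = 39 - 36x + 9x^2 → -45 - 36x + 9x^2 = 0. The roots are x = -1 and x = 5; the profit-maximizing output is on the rising part of MC, so x* = 5.
Check: AVC at x = 5 is €24 ≤ P, so revenue covers variable cost.
Profit = P·x − TC = 84·5 − 299 = €121.

Produce at x = 5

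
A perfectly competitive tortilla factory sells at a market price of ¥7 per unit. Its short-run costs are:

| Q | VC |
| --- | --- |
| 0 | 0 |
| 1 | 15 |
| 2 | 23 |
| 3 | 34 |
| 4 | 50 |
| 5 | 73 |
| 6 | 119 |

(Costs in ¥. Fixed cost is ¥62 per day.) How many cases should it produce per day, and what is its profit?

Tabulate TR − TC: Q=0: -62; Q=1: -70; Q=2: -71; Q=3: -75; Q=4: -84; Q=5: -100; Q=6: -139.
Profit is highest at Q = 0. Equivalently, the lowest AVC in the table is 34/3 ≈ ¥11.33 at Q = 3, and P = ¥7 falls below it — price never covers variable cost, so the firm shuts down and loses only its fixed cost.

Q = 0 (shut down); profit = -¥62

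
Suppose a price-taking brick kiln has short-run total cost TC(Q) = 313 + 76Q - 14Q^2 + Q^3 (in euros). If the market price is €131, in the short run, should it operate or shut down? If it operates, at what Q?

Produce at Q = 11

Strip out fixed cost: VC = 76Q - 14Q^2 + Q^3. Then AVC = 76 - 14Q + Q^2 and MC = 76 - 28Q + 3Q^2.
AVC hits its minimum where MC = AVC, at Q = 7, giving min AVC = 76 - 14·7 + 7^2 = €27.
P = €131 exceeds min AVC = €27, so the firm stays open.
P = MC gives -55 - 28Q + 3Q^2 = 0, with roots -5/3 and 11. Take the larger (rising MC): Q* = 11.
Check: AVC at Q = 11 is €43 ≤ P, so revenue covers variable cost.
Profit = P·Q − TC = 131·11 − 786 = €655.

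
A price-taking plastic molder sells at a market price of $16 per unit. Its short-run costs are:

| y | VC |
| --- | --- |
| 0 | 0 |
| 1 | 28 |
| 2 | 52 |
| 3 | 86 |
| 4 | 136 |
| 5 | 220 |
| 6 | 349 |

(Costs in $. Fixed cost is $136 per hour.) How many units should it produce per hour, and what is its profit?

Tabulate TR − TC: y=0: -136; y=1: -148; y=2: -156; y=3: -174; y=4: -208; y=5: -276; y=6: -389.
Profit is highest at y = 0. Equivalently, the lowest AVC in the table is 52/2 ≈ $26 at y = 2, and P = $16 falls below it — price never covers variable cost, so the firm shuts down and loses only its fixed cost.

y = 0 (shut down); profit = -$136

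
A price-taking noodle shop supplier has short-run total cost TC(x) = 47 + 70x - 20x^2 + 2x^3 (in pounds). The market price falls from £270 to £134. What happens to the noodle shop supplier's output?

MC = 70 - 40x + 6x^2; the shutdown threshold is min AVC = £20 (at x = 5).
With P = £270 above the shutdown price, P = MC gives x = 10.
At P = £134 ≥ min AVC, set P = MC: x = 8. The firm stays open but cuts output.

Output falls from 10 to 8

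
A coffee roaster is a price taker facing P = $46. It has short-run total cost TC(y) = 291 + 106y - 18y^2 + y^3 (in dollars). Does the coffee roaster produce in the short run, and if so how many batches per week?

Variable cost is VC = 106y - 18y^2 + y^3, so AVC = VC/y = 106 - 18y + y^2 and MC = dTC/dy = 106 - 36y + 3y^2.
AVC hits its minimum where MC = AVC, at y = 9, giving min AVC = 106 - 18·9 + 9^2 = $25.
P = $46 exceeds min AVC = $25, so the firm stays open.
Solving P = MC: 60 - 36y + 3y^2 = 0 ⇒ y = 2 or 10. On the upward-sloping branch, y* = 10.
Check: AVC at y = 10 is $26 ≤ P, so revenue covers variable cost.
Profit = P·y − TC = 46·10 − 551 = -$91, a loss, but smaller than the $291 fixed cost the firm would lose by shutting down.

Produce at y = 10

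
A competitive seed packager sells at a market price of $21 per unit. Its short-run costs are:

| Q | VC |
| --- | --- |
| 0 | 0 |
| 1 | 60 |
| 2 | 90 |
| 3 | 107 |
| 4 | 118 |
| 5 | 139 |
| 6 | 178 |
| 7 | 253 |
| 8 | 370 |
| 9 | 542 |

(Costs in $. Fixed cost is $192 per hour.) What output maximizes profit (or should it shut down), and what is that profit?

Q = 0 (shut down); profit = -$192

Tabulate TR − TC: Q=0: -192; Q=1: -231; Q=2: -240; Q=3: -236; Q=4: -226; Q=5: -226; Q=6: -244; Q=7: -298; Q=8: -394; Q=9: -545.
Profit is highest at Q = 0. Equivalently, the lowest AVC in the table is 139/5 ≈ $27.80 at Q = 5, and P = $21 falls below it — price never covers variable cost, so the firm shuts down and loses only its fixed cost.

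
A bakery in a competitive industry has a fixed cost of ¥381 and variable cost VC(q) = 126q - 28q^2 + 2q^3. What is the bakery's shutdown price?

The shutdown price is the minimum of AVC. VC = 126q - 28q^2 + 2q^3, so AVC = 126 - 28q + 2q^2.
dAVC/dq = -28 + 4q = 0 gives q = 7. min AVC = 126 - 28·7 + 2·7^2 = 28.
For P < ¥28 the firm produces nothing.

¥28 per unit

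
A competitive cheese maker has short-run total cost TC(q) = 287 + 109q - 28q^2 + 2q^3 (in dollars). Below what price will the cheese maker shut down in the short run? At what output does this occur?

Short-run supply begins at min AVC. From VC = 109q - 28q^2 + 2q^3, AVC = 109 - 28q + 2q^2.
dAVC/dq = -28 + 4q = 0 gives q = 7. min AVC = 109 - 28·7 + 2·7^2 = 11.
For P < $11 the firm produces nothing.

$11 per unit, at q = 7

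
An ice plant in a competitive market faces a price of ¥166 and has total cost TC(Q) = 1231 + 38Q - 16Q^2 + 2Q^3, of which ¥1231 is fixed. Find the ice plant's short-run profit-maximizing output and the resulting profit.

Profit = -¥207 at Q = 8

AVC = 38 - 16Q + 2Q^2; min AVC = ¥6 at Q = 4. Since P = ¥166 ≥ min AVC, the firm produces.
With MC = 38 - 32Q + 6Q^2, P = MC on the upward-sloping part at Q* = 8.
TR = 166·8 = 1328. TC = 1231 + 304 = 1535. Profit = 1328 − 1535 = -¥207.
That loss of ¥207 beats the ¥1231 the firm would lose by shutting down; producing recovers ¥1024 of fixed cost.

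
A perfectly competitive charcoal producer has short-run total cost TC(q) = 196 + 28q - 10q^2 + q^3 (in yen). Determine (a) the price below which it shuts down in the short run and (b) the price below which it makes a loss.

AVC = 28 - 10q + q^2; minimized at q = 5, giving min AVC = ¥3. That is the shutdown price.
ATC = 196/q + 28 - 10q + q^2. Setting dATC/dq = −196/q^2 − 10 + 2q = 0 gives q = 7 (since 2·7^3 − 10·7^2 = 196).
min ATC = 196/7 + 28 − 10·7 + 7^2 = ¥35. That is the break-even price.
For ¥3 ≤ P < ¥35 the firm produces at a loss; below ¥3 it shuts down.

Shutdown price = ¥3; break-even price = ¥35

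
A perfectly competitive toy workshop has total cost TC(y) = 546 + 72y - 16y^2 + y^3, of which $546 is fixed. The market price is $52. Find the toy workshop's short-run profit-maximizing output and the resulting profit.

AVC = 72 - 16y + y^2; min AVC = $8 at y = 8. Since P = $52 ≥ min AVC, the firm produces.
With MC = 72 - 32y + 3y^2, P = MC on the upward-sloping part at y* = 10.
TR = 52·10 = 520. TC = 546 + 120 = 666. Profit = 520 − 666 = -$146.
Shutting down would mean losing the fixed cost of $546, so operating at a loss of $146 is better by $400.

Profit = -$146 at y = 10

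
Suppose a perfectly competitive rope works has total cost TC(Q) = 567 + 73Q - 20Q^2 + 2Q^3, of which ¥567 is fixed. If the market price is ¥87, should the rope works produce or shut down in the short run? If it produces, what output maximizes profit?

Variable cost is VC = 73Q - 20Q^2 + 2Q^3, so AVC = VC/Q = 73 - 20Q + 2Q^2 and MC = dTC/dQ = 73 - 40Q + 6Q^2.
AVC is minimized where dAVC/dQ = -20 + 4Q = 0, at Q = 5; min AVC = 73 - 20·5 + 2·5^2 = ¥23.
P = ¥87 exceeds min AVC = ¥23, so the firm stays open.
Set P = MC: 87 = 73 - 40Q + 6Q^2 → -14 - 40Q + 6Q^2 = 0. The roots are Q = -1/3 and Q = 7; the profit-maximizing output is on the rising part of MC, so Q* = 7.
Check: AVC at Q = 7 is ¥31 ≤ P, so revenue covers variable cost.
Profit = P·Q − TC = 87·7 − 784 = -¥175, a loss, but smaller than the ¥567 fixed cost the firm would lose by shutting down.

Produce at Q = 7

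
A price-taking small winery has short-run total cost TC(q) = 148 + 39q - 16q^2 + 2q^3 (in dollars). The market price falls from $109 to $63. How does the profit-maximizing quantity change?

Output falls from 7 to 6

AVC = 39 - 16q + 2q^2, minimized at q = 4 where min AVC = $7. MC = 39 - 32q + 6q^2.
With P = $109 above the shutdown price, P = MC gives q = 7.
At P = $63 ≥ min AVC, set P = MC: q = 6. The firm stays open but cuts output.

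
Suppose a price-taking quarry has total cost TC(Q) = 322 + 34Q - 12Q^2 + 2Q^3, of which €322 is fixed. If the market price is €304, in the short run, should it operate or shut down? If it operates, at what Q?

Produce at Q = 9

Variable cost is VC = 34Q - 12Q^2 + 2Q^3, so AVC = VC/Q = 34 - 12Q + 2Q^2 and MC = dTC/dQ = 34 - 24Q + 6Q^2.
AVC is minimized where dAVC/dQ = -12 + 4Q = 0, at Q = 3; min AVC = 34 - 12·3 + 2·3^2 = €16.
Since P = €304 ≥ min AVC = €16, price covers variable cost and the firm should produce.
P = MC gives -270 - 24Q + 6Q^2 = 0, with roots -5 and 9. Take the larger (rising MC): Q* = 9.
Check: AVC at Q = 9 is €88 ≤ P, so revenue covers variable cost.
Profit = P·Q − TC = 304·9 − 1114 = €1622.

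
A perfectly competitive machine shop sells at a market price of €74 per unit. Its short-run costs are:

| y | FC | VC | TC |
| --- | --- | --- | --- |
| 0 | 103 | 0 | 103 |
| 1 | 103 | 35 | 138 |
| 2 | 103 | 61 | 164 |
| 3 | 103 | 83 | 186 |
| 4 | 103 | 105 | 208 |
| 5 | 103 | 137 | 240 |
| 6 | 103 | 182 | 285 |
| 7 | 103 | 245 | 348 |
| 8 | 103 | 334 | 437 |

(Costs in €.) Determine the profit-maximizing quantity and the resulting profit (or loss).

y = 7; profit = €170

Compute π = P·y − TC at each output: y=0: -103; y=1: -64; y=2: -16; y=3: 36; y=4: 88; y=5: 130; y=6: 159; y=7: 170; y=8: 155.
Profit is maximized at y = 7. AVC there is 245/7 = €35 ≤ P, so producing beats shutting down (which would give -€103).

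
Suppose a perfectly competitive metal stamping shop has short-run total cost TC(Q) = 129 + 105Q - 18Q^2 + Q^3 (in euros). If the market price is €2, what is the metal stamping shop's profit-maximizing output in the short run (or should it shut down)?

Variable cost is VC = 105Q - 18Q^2 + Q^3, so AVC = VC/Q = 105 - 18Q + Q^2 and MC = dTC/dQ = 105 - 36Q + 3Q^2.
AVC hits its minimum where MC = AVC, at Q = 9, giving min AVC = 105 - 18·9 + 9^2 = €24.
Since P = €2 < min AVC = €24, price fails to cover variable cost at any output.
The firm minimizes its loss by shutting down and losing only its fixed cost of €129.

Shut down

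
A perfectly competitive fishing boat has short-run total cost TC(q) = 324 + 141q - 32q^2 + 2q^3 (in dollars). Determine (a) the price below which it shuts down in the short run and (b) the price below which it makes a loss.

Shutdown price = min AVC. AVC = 141 - 32q + 2q^2, with vertex at q = 8 and minimum $13.
ATC = 324/q + 141 - 32q + 2q^2. Setting dATC/dq = −324/q^2 − 32 + 4q = 0 gives q = 9 (since 4·9^3 − 32·9^2 = 324).
min ATC = 324/9 + 141 − 32·9 + 2·9^2 = $51. That is the break-even price.
Between these two prices the firm operates at a loss; above $51 it earns a profit.

Shutdown price = $13; break-even price = $51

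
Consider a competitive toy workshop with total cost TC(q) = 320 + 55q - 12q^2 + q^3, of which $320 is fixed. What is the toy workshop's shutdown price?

The firm shuts down when price falls below the minimum of average variable cost. AVC = VC/q = 55 - 12q + q^2.
At the minimum of AVC, MC = AVC. MC = 55 - 24q + 3q^2; setting MC = AVC gives 2q^2 - 12q = 0, so q = 6. min AVC = 19.
For P < $19 the firm produces nothing.

$19 per unit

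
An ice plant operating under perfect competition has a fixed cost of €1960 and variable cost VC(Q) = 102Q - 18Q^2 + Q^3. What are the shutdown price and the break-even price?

Shutdown price = min AVC. AVC = 102 - 18Q + Q^2, with vertex at Q = 9 and minimum €21.
ATC = 1960/Q + 102 - 18Q + Q^2. Setting dATC/dQ = −1960/Q^2 − 18 + 2Q = 0 gives Q = 14 (since 2·14^3 − 18·14^2 = 1960).
min ATC = 1960/14 + 102 − 18·14 + 14^2 = €186. That is the break-even price.
Between these two prices the firm operates at a loss; above €186 it earns a profit.

Shutdown price = €21; break-even price = €186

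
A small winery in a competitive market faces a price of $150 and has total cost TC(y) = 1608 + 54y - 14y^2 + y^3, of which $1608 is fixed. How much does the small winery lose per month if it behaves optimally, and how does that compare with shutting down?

Profit = -$168 at y = 12

AVC = 54 - 14y + y^2 has its minimum $5 at y = 7; price $150 clears that bar, so the firm operates.
With MC = 54 - 28y + 3y^2, P = MC on the upward-sloping part at y* = 12.
TR = 150·12 = 1800. TC = 1608 + 360 = 1968. Profit = 1800 − 1968 = -$168.
Shutting down would mean losing the fixed cost of $1608, so operating at a loss of $168 is better by $1440.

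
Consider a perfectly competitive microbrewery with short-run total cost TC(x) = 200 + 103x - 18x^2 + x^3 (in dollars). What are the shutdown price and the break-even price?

AVC = 103 - 18x + x^2; minimized at x = 9, giving min AVC = $22. That is the shutdown price.
ATC = 200/x + 103 - 18x + x^2. Setting dATC/dx = −200/x^2 − 18 + 2x = 0 gives x = 10 (since 2·10^3 − 18·10^2 = 200).
min ATC = 200/10 + 103 − 18·10 + 10^2 = $43. That is the break-even price.
Between these two prices the firm operates at a loss; above $43 it earns a profit.

Shutdown price = $22; break-even price = $43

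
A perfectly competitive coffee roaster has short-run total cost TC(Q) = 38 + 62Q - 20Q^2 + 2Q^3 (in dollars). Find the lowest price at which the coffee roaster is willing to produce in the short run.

$12 per unit

Short-run supply begins at min AVC. From VC = 62Q - 20Q^2 + 2Q^3, AVC = 62 - 20Q + 2Q^2.
dAVC/dQ = -20 + 4Q = 0 gives Q = 5. min AVC = 62 - 20·5 + 2·5^2 = 12.
The firm shuts down for any P below $12.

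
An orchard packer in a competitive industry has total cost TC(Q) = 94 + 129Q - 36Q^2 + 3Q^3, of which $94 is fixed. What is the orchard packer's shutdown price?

The firm shuts down when price falls below the minimum of average variable cost. AVC = VC/Q = 129 - 36Q + 3Q^2.
At the minimum of AVC, MC = AVC. MC = 129 - 72Q + 9Q^2; setting MC = AVC gives 6Q^2 - 36Q = 0, so Q = 6. min AVC = 21.
For P < $21 the firm produces nothing.

$21 per unit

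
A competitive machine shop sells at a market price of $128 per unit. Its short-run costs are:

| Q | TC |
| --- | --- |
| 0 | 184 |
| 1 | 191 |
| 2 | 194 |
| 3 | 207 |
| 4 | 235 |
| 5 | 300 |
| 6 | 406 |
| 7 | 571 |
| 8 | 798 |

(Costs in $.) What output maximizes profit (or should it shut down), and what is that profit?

Q = 6; profit = $362

Compute π = P·Q − TC at each output: Q=0: -184; Q=1: -63; Q=2: 62; Q=3: 177; Q=4: 277; Q=5: 340; Q=6: 362; Q=7: 325; Q=8: 226.
Profit is maximized at Q = 6. AVC there is 222/6 = $37 ≤ P, so producing beats shutting down (which would give -$184).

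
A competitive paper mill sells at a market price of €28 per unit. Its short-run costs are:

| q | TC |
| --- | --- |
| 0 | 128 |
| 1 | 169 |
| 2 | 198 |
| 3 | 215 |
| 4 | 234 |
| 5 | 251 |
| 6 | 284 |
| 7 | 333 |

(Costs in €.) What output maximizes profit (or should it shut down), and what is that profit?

Compute π = P·q − TC at each output: q=0: -128; q=1: -141; q=2: -142; q=3: -131; q=4: -122; q=5: -111; q=6: -116; q=7: -137.
Profit is maximized at q = 5. AVC there is 123/5 = €24.60 ≤ P, so producing beats shutting down (which would give -€128).

q = 5; profit = -€111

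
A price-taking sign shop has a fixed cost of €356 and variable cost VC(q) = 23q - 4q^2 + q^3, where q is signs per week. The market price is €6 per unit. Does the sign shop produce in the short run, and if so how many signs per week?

From TC, MC = TC'(q) = 23 - 8q + 3q^2 and AVC = VC/q = 23 - 4q + q^2.
AVC is minimized where dAVC/dq = -4 + 2q = 0, at q = 2; min AVC = 23 - 4·2 + 2^2 = €19.
Since P = €6 < min AVC = €19, price fails to cover variable cost at any output.
Shutting down limits the loss to fixed cost, €356.

Shut down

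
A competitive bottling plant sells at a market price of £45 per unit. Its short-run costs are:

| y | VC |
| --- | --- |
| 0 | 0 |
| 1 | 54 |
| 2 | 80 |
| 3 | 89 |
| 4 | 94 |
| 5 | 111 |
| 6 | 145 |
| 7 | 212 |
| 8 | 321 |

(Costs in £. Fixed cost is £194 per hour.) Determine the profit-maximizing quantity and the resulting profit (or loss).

Profit at each row (π = 45y − TC): y=0: -194; y=1: -203; y=2: -184; y=3: -148; y=4: -108; y=5: -80; y=6: -69; y=7: -91; y=8: -155.
Profit is maximized at y = 6. AVC there is 145/6 = £24.17 ≤ P, so producing beats shutting down (which would give -£194).

y = 6; profit = -£69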